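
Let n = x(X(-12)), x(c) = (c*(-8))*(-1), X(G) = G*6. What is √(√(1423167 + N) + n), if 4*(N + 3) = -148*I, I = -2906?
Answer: √(-576 + √1530686) ≈ 25.714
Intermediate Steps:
X(G) = 6*G
x(c) = 8*c (x(c) = -8*c*(-1) = 8*c)
N = 107519 (N = -3 + (-148*(-2906))/4 = -3 + (¼)*430088 = -3 + 107522 = 107519)
n = -576 (n = 8*(6*(-12)) = 8*(-72) = -576)
√(√(1423167 + N) + n) = √(√(1423167 + 107519) - 576) = √(√1530686 - 576) = √(-576 + √1530686)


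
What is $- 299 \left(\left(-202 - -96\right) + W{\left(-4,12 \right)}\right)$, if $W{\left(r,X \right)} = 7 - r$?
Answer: $28405$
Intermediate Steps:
$- 299 \left(\left(-202 - -96\right) + W{\left(-4,12 \right)}\right) = - 299 \left(\left(-202 - -96\right) + \left(7 - -4\right)\right) = - 299 \left(\left(-202 + 96\right) + \left(7 + 4\right)\right) = - 299 \left(-106 + 11\right) = \left(-299\right) \left(-95\right) = 28405$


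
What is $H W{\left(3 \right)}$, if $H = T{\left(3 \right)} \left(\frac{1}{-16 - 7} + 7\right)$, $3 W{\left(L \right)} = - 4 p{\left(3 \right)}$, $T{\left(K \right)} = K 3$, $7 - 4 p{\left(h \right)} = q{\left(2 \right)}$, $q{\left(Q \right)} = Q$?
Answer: $- \frac{2400}{23} \approx -104.35$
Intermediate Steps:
$p{\left(h \right)} = \frac{5}{4}$ ($p{\left(h \right)} = \frac{7}{4} - \frac{1}{2} = \frac{5}{4}$)
$T{\left(K \right)} = 3 K$
$W{\left(L \right)} = - \frac{5}{3}$ ($W{\left(L \right)} = \frac{\left(-4\right) \frac{5}{4}}{3} = \frac{1}{3} \left(-5\right) = - \frac{5}{3}$)
$H = \frac{1440}{23}$ ($H = 3 \cdot 3 \left(\frac{1}{-16 - 7} + 7\right) = 9 \left(\frac{1}{-23} + 7\right) = 9 \left(- \frac{1}{23} + 7\right) = 9 \cdot \frac{160}{23} = \frac{1440}{23} \approx 62.609$)
$H W{\left(3 \right)} = \frac{1440}{23} \left(- \frac{5}{3}\right) = - \frac{2400}{23}$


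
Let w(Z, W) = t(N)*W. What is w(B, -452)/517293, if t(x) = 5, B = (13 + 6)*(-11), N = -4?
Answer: -2260/517293 ≈ -0.0043689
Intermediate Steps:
B = -209 (B = 19*(-11) = -209)
w(Z, W) = 5*W
w(B, -452)/517293 = (5*(-452))/517293 = -2260*1/517293 = -2260/517293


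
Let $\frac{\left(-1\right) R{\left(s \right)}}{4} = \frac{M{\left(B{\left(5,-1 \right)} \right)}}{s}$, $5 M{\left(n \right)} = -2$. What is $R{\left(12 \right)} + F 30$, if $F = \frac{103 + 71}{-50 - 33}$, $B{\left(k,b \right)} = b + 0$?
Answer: $- \frac{78134}{1245} \approx -62.758$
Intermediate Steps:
$B{\left(k,b \right)} = b$
$M{\left(n \right)} = - \frac{2}{5}$ ($M{\left(n \right)} = \frac{1}{5} \left(-2\right) = - \frac{2}{5}$)
$R{\left(s \right)} = \frac{8}{5 s}$ ($R{\left(s \right)} = - 4 \left(- \frac{2}{5 s}\right) = \frac{8}{5 s}$)
$F = - \frac{174}{83}$ ($F = \frac{174}{-83} = 174 \left(- \frac{1}{83}\right) = - \frac{174}{83} \approx -2.0964$)
$R{\left(12 \right)} + F 30 = \frac{8}{5 \cdot 12} - \frac{5220}{83} = \frac{8}{5} \cdot \frac{1}{12} - \frac{5220}{83} = \frac{2}{15} - \frac{5220}{83} = - \frac{78134}{1245}$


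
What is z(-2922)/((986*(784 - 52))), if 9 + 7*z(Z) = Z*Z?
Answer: 406575/240584 ≈ 1.6900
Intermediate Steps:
z(Z) = -9/7 + Z**2/7 (z(Z) = -9/7 + (Z*Z)/7 = -9/7 + Z**2/7)
z(-2922)/((986*(784 - 52))) = (-9/7 + (1/7)*(-2922)**2)/((986*(784 - 52))) = (-9/7 + (1/7)*8538084)/((986*732)) = (-9/7 + 8538084/7)/721752 = 1219725*(1/721752) = 406575/240584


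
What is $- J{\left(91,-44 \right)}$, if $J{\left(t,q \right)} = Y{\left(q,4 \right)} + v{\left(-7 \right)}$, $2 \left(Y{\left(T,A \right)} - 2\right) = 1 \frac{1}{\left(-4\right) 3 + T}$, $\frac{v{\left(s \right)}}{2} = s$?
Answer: $\frac{1345}{112} \approx 12.009$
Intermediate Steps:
$v{\left(s \right)} = 2 s$
$Y{\left(T,A \right)} = 2 + \frac{1}{2 \left(-12 + T\right)}$ ($Y{\left(T,A \right)} = 2 + \frac{1 \frac{1}{\left(-4\right) 3 + T}}{2} = 2 + \frac{1 \frac{1}{-12 + T}}{2} = 2 + \frac{1}{2 \left(-12 + T\right)}$)
$J{\left(t,q \right)} = -14 + \frac{-47 + 4 q}{2 \left(-12 + q\right)}$ ($J{\left(t,q \right)} = \frac{-47 + 4 q}{2 \left(-12 + q\right)} + 2 \left(-7\right) = \frac{-47 + 4 q}{2 \left(-12 + q\right)} - 14 = -14 + \frac{-47 + 4 q}{2 \left(-12 + q\right)}$)
$- J{\left(91,-44 \right)} = - \frac{289 - -1056}{2 \left(-12 - 44\right)} = - \frac{289 + 1056}{2 \left(-56\right)} = - \frac{\left(-1\right) 1345}{2 \cdot 56} = \left(-1\right) \left(- \frac{1345}{112}\right) = \frac{1345}{112}$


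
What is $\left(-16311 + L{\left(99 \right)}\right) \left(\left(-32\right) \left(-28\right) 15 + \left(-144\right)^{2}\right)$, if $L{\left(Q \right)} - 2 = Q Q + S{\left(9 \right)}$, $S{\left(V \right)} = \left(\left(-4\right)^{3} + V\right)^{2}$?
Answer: $-119035008$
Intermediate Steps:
$S{\left(V \right)} = \left(-64 + V\right)^{2}$
$L{\left(Q \right)} = 3027 + Q^{2}$ ($L{\left(Q \right)} = 2 + \left(Q Q + \left(-64 + 9\right)^{2}\right) = 2 + \left(Q^{2} + \left(-55\right)^{2}\right) = 2 + \left(Q^{2} + 3025\right) = 2 + \left(3025 + Q^{2}\right) = 3027 + Q^{2}$)
$\left(-16311 + L{\left(99 \right)}\right) \left(\left(-32\right) \left(-28\right) 15 + \left(-144\right)^{2}\right) = \left(-16311 + \left(3027 + 99^{2}\right)\right) \left(\left(-32\right) \left(-28\right) 15 + \left(-144\right)^{2}\right) = \left(-16311 + \left(3027 + 9801\right)\right) \left(896 \cdot 15 + 20736\right) = \left(-16311 + 12828\right) \left(13440 + 20736\right) = \left(-3483\right) 34176 = -119035008$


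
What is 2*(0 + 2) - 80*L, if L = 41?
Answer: -3276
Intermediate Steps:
2*(0 + 2) - 80*L = 2*(0 + 2) - 80*41 = 2*2 - 3280 = 4 - 3280 = -3276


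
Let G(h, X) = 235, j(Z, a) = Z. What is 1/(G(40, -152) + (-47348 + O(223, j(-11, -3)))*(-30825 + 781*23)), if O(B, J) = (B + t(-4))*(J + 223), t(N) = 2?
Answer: -1/4527189 ≈ -2.2089e-7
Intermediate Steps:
O(B, J) = (2 + B)*(223 + J) (O(B, J) = (B + 2)*(J + 223) = (2 + B)*(223 + J))
1/(G(40, -152) + (-47348 + O(223, j(-11, -3)))*(-30825 + 781*23)) = 1/(235 + (-47348 + (446 + 2*(-11) + 223*223 + 223*(-11)))*(-30825 + 781*23)) = 1/(235 + (-47348 + (446 - 22 + 49729 - 2453))*(-30825 + 17963)) = 1/(235 + (-47348 + 47700)*(-12862)) = 1/(235 + 352*(-12862)) = 1/(235 - 4527424) = 1/(-4527189) = -1/4527189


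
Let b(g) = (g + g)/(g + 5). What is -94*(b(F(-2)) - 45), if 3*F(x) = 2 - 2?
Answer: 4230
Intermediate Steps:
F(x) = 0 (F(x) = (2 - 2)/3 = (⅓)*0 = 0)
b(g) = 2*g/(5 + g) (b(g) = (2*g)/(5 + g) = 2*g/(5 + g))
-94*(b(F(-2)) - 45) = -94*(2*0/(5 + 0) - 45) = -94*(2*0/5 - 45) = -94*(2*0*(⅕) - 45) = -94*(0 - 45) = -94*(-45) = 4230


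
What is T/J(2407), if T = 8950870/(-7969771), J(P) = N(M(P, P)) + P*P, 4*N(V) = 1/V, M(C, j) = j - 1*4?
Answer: -86035762440/443825024207420719 ≈ -1.9385e-7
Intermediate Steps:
M(C, j) = -4 + j (M(C, j) = j - 4 = -4 + j)
N(V) = 1/(4*V) (N(V) = (1/V)/4 = 1/(4*V))
J(P) = P² + 1/(4*(-4 + P)) (J(P) = 1/(4*(-4 + P)) + P*P = 1/(4*(-4 + P)) + P² = P² + 1/(4*(-4 + P)))
T = -8950870/7969771 (T = 8950870*(-1/7969771) = -8950870/7969771 ≈ -1.1231)
T/J(2407) = -8950870*4*(-4 + 2407)/(1 + 4*2407²*(-4 + 2407))/7969771 = -8950870*9612/(1 + 4*5793649*2403)/7969771 = -8950870*9612/(1 + 55688554188)/7969771 = -8950870/(7969771*((¼)*(1/2403)*55688554189)) = -8950870/(7969771*55688554189/9612) = -8950870/7969771*9612/55688554189 = -86035762440/443825024207420719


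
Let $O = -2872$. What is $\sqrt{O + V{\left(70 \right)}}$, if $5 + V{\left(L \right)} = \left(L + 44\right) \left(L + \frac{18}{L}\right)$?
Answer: $\frac{3 \sqrt{698565}}{35} \approx 71.64$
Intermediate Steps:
$V{\left(L \right)} = -5 + \left(44 + L\right) \left(L + \frac{18}{L}\right)$ ($V{\left(L \right)} = -5 + \left(L + 44\right) \left(L + \frac{18}{L}\right) = -5 + \left(44 + L\right) \left(L + \frac{18}{L}\right)$)
$\sqrt{O + V{\left(70 \right)}} = \sqrt{-2872 + \left(13 + 70^{2} + 44 \cdot 70 + \frac{792}{70}\right)} = \sqrt{-2872 + \left(13 + 4900 + 3080 + 792 \cdot \frac{1}{70}\right)} = \sqrt{-2872 + \left(13 + 4900 + 3080 + \frac{396}{35}\right)} = \sqrt{-2872 + \frac{280151}{35}} = \sqrt{\frac{179631}{35}} = \frac{3 \sqrt{698565}}{35}$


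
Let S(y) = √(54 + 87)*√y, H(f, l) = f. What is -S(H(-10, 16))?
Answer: -I*√1410 ≈ -37.55*I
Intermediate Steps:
S(y) = √141*√y
-S(H(-10, 16)) = -√141*√(-10) = -√141*I*√10 = -I*√1410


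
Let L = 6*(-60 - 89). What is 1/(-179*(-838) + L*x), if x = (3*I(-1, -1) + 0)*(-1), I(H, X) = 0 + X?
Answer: 1/147320 ≈ 6.7879e-6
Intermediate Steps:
I(H, X) = X
L = -894 (L = 6*(-149) = -894)
x = 3 (x = (3*(-1) + 0)*(-1) = (-3 + 0)*(-1) = -3*(-1) = 3)
1/(-179*(-838) + L*x) = 1/(-179*(-838) - 894*3) = 1/(150002 - 2682) = 1/147320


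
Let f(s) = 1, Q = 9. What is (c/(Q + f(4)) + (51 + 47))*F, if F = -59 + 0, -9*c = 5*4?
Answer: -51920/9 ≈ -5768.9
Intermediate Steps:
c = -20/9 (c = -5*4/9 = -⅑*20 = -20/9 ≈ -2.2222)
F = -59
(c/(Q + f(4)) + (51 + 47))*F = (-20/9/(9 + 1) + (51 + 47))*(-59) = (-20/9/10 + 98)*(-59) = ((⅒)*(-20/9) + 98)*(-59) = (-2/9 + 98)*(-59) = (880/9)*(-59) = -51920/9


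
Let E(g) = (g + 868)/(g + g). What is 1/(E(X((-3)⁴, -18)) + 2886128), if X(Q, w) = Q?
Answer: 162/467553685 ≈ 3.4648e-7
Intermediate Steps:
E(g) = (868 + g)/(2*g) (E(g) = (868 + g)/((2*g)) = (868 + g)*(1/(2*g)) = (868 + g)/(2*g))
1/(E(X((-3)⁴, -18)) + 2886128) = 1/((868 + (-3)⁴)/(2*((-3)⁴)) + 2886128) = 1/((½)*(868 + 81)/81 + 2886128) = 1/((½)*(1/81)*949 + 2886128) = 1/(949/162 + 2886128) = 1/(467553685/162) = 162/467553685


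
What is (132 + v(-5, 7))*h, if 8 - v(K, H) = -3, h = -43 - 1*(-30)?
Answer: -1859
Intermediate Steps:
h = -13 (h = -43 + 30 = -13)
v(K, H) = 11 (v(K, H) = 8 - 1*(-3) = 8 + 3 = 11)
(132 + v(-5, 7))*h = (132 + 11)*(-13) = 143*(-13) = -1859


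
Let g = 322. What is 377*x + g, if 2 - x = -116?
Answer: 44808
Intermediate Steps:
x = 118 (x = 2 - 1*(-116) = 2 + 116 = 118)
377*x + g = 377*118 + 322 = 44486 + 322 = 44808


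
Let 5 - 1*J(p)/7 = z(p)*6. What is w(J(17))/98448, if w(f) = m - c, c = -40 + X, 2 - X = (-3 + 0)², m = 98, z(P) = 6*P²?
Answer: 145/98448 ≈ 0.0014729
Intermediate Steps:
X = -7 (X = 2 - (-3 + 0)² = 2 - 1*(-3)² = 2 - 1*9 = 2 - 9 = -7)
c = -47 (c = -40 - 7 = -47)
J(p) = 35 - 252*p² (J(p) = 35 - 7*6*p²*6 = 35 - 252*p²)
w(f) = 145 (w(f) = 98 - 1*(-47) = 98 + 47 = 145)
w(J(17))/98448 = 145/98448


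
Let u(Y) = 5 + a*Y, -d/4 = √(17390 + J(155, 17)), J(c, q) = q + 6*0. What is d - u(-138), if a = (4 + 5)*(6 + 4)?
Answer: 12415 - 52*√103 ≈ 11887.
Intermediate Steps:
J(c, q) = q (J(c, q) = q + 0 = q)
a = 90 (a = 9*10 = 90)
d = -52*√103 (d = -4*√(17390 + 17) = -52*√103 ≈ -527.74)
u(Y) = 5 + 90*Y
d - u(-138) = -52*√103 - (5 + 90*(-138)) = -52*√103 - (5 - 12420) = -52*√103 - 1*(-12415) = -52*√103 + 12415 = 12415 - 52*√103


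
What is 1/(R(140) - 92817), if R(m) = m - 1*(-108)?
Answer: -1/92569 ≈ -1.0803e-5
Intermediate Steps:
R(m) = 108 + m (R(m) = m + 108 = 108 + m)
1/(R(140) - 92817) = 1/((108 + 140) - 92817) = 1/(248 - 92817) = 1/(-92569) = -1/92569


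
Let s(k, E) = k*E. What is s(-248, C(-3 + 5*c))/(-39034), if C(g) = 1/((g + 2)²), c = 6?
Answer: 124/16413797 ≈ 7.5546e-6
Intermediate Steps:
C(g) = (2 + g)⁻² (C(g) = 1/((2 + g)²) = (2 + g)⁻²)
s(k, E) = E*k
s(-248, C(-3 + 5*c))/(-39034) = (-248/(2 + (-3 + 5*6))²)/(-39034) = (-248/(2 + (-3 + 30))²)*(-1/39034) = (-248/(2 + 27)²)*(-1/39034) = (-248/29²)*(-1/39034) = ((1/841)*(-248))*(-1/39034) = -248/841*(-1/39034) = 124/16413797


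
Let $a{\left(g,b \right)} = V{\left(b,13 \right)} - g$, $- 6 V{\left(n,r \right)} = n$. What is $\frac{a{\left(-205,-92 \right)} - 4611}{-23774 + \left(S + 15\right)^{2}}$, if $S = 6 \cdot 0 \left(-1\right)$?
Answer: $\frac{13172}{70647} \approx 0.18645$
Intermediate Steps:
$V{\left(n,r \right)} = - \frac{n}{6}$
$S = 0$ ($S = 0 \left(-1\right) = 0$)
$a{\left(g,b \right)} = - g - \frac{b}{6}$ ($a{\left(g,b \right)} = - \frac{b}{6} - g = - g - \frac{b}{6}$)
$\frac{a{\left(-205,-92 \right)} - 4611}{-23774 + \left(S + 15\right)^{2}} = \frac{\left(\left(-1\right) \left(-205\right) - - \frac{46}{3}\right) - 4611}{-23774 + \left(0 + 15\right)^{2}} = \frac{\left(205 + \frac{46}{3}\right) - 4611}{-23774 + 15^{2}} = \frac{\frac{661}{3} - 4611}{-23774 + 225} = - \frac{13172}{3 \left(-23549\right)} = \left(- \frac{13172}{3}\right) \left(- \frac{1}{23549}\right) = \frac{13172}{70647}$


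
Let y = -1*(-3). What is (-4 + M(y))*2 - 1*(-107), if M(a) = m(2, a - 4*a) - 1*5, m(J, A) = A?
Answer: 71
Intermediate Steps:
y = 3
M(a) = -5 - 3*a (M(a) = (a - 4*a) - 1*5 = -3*a - 5 = -5 - 3*a)
(-4 + M(y))*2 - 1*(-107) = (-4 + (-5 - 3*3))*2 - 1*(-107) = (-4 + (-5 - 9))*2 + 107 = (-4 - 14)*2 + 107 = -18*2 + 107 = -36 + 107 = 71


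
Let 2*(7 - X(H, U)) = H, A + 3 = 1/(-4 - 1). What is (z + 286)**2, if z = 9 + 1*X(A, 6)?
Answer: 2304324/25 ≈ 92173.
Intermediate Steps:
A = -16/5 (A = -3 + 1/(-4 - 1) = -3 + 1/(-5) = -3 - 1/5 = -16/5 ≈ -3.2000)
X(H, U) = 7 - H/2
z = 88/5 (z = 9 + 1*(7 - 1/2*(-16/5)) = 9 + 1*(7 + 8/5) = 9 + 1*(43/5) = 9 + 43/5 = 88/5 ≈ 17.600)
(z + 286)**2 = (88/5 + 286)**2 = (1518/5)**2 = 2304324/25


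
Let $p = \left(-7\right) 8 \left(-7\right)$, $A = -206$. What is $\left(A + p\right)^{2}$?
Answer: $34596$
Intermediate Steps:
$p = 392$ ($p = \left(-56\right) \left(-7\right) = 392$)
$\left(A + p\right)^{2} = \left(-206 + 392\right)^{2} = 186^{2} = 34596$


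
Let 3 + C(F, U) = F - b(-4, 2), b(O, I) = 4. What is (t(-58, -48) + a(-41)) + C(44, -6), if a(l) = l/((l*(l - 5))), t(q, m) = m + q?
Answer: -3175/46 ≈ -69.022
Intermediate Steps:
C(F, U) = -7 + F (C(F, U) = -3 + (F - 1*4) = -3 + (F - 4) = -3 + (-4 + F) = -7 + F)
a(l) = 1/(-5 + l) (a(l) = l/((l*(-5 + l))) = l*(1/(l*(-5 + l))) = 1/(-5 + l))
(t(-58, -48) + a(-41)) + C(44, -6) = ((-48 - 58) + 1/(-5 - 41)) + (-7 + 44) = (-106 + 1/(-46)) + 37 = (-106 - 1/46) + 37 = -4877/46 + 37 = -3175/46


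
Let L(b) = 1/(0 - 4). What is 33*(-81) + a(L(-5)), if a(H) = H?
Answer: -10693/4 ≈ -2673.3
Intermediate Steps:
L(b) = -¼ (L(b) = 1/(-4) = -¼)
33*(-81) + a(L(-5)) = 33*(-81) - ¼ = -2673 - ¼ = -10693/4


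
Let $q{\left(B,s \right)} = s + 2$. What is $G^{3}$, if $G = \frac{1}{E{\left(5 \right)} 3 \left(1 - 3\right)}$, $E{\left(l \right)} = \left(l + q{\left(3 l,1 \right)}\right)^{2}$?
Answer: $- \frac{1}{56623104} \approx -1.7661 \cdot 10^{-8}$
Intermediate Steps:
$q{\left(B,s \right)} = 2 + s$
$E{\left(l \right)} = \left(3 + l\right)^{2}$ ($E{\left(l \right)} = \left(l + \left(2 + 1\right)\right)^{2} = \left(l + 3\right)^{2} = \left(3 + l\right)^{2}$)
$G = - \frac{1}{384}$ ($G = \frac{1}{\left(3 + 5\right)^{2} \cdot 3 \left(1 - 3\right)} = \frac{1}{8^{2} \cdot 3 \left(1 - 3\right)} = \frac{1}{64 \cdot 3 \left(-2\right)} = \frac{1}{192 \left(-2\right)} = \frac{1}{-384} = - \frac{1}{384} \approx -0.0026042$)
$G^{3} = \left(- \frac{1}{384}\right)^{3} = - \frac{1}{56623104}$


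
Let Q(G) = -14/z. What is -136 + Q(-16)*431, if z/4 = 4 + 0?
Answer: -4105/8 ≈ -513.13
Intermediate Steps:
z = 16 (z = 4*(4 + 0) = 4*4 = 16)
Q(G) = -7/8 (Q(G) = -14/16 = -14*1/16 = -7/8)
-136 + Q(-16)*431 = -136 - 7/8*431 = -136 - 3017/8 = -4105/8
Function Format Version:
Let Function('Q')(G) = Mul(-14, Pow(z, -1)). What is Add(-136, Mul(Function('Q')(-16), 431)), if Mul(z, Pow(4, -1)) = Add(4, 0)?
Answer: Rational(-4105, 8) ≈ -513.13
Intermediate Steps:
z = 16 (z = Mul(4, Add(4, 0)) = Mul(4, 4) = 16)
Function('Q')(G) = Rational(-7, 8) (Function('Q')(G) = Mul(-14, Pow(16, -1)) = Mul(-14, Rational(1, 16)) = Rational(-7, 8))
Add(-136, Mul(Function('Q')(-16), 431)) = Add(-136, Mul(Rational(-7, 8), 431)) = Add(-136, Rational(-3017, 8)) = Rational(-4105, 8)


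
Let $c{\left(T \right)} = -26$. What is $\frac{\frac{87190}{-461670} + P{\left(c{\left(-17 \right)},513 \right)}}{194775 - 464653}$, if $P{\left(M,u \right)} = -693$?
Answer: $\frac{16001225}{6229728813} \approx 0.0025685$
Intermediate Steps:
$\frac{\frac{87190}{-461670} + P{\left(c{\left(-17 \right)},513 \right)}}{194775 - 464653} = \frac{\frac{87190}{-461670} - 693}{194775 - 464653} = \frac{87190 \left(- \frac{1}{461670}\right) - 693}{-269878} = \left(- \frac{8719}{46167} - 693\right) \left(- \frac{1}{269878}\right) = \left(- \frac{32002450}{46167}\right) \left(- \frac{1}{269878}\right) = \frac{16001225}{6229728813}$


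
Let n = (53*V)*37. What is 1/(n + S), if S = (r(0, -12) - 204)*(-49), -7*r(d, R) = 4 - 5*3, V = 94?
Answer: 1/194253 ≈ 5.1479e-6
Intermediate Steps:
r(d, R) = 11/7 (r(d, R) = -(4 - 5*3)/7 = -(4 - 15)/7 = -1/7*(-11) = 11/7)
n = 184334 (n = (53*94)*37 = 4982*37 = 184334)
S = 9919 (S = (11/7 - 204)*(-49) = -1417/7*(-49) = 9919)
1/(n + S) = 1/(184334 + 9919) = 1/194253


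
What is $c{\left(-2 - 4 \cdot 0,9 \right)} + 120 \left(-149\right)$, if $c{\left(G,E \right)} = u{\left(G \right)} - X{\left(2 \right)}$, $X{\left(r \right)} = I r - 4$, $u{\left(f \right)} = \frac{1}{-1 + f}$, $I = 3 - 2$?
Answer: $- \frac{53635}{3} \approx -17878.0$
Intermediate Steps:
$I = 1$
$X{\left(r \right)} = -4 + r$ ($X{\left(r \right)} = 1 r - 4 = r - 4 = -4 + r$)
$c{\left(G,E \right)} = 2 + \frac{1}{-1 + G}$ ($c{\left(G,E \right)} = \frac{1}{-1 + G} - \left(-4 + 2\right) = \frac{1}{-1 + G} - -2 = \frac{1}{-1 + G} + 2 = 2 + \frac{1}{-1 + G}$)
$c{\left(-2 - 4 \cdot 0,9 \right)} + 120 \left(-149\right) = \frac{-1 + 2 \left(-2 - 4 \cdot 0\right)}{-1 - \left(2 + 4 \cdot 0\right)} + 120 \left(-149\right) = \frac{-1 + 2 \left(-2 - 0\right)}{-1 - 2} - 17880 = \frac{-1 + 2 \left(-2 + 0\right)}{-1 + \left(-2 + 0\right)} - 17880 = \frac{-1 + 2 \left(-2\right)}{-1 - 2} - 17880 = \frac{-1 - 4}{-3} - 17880 = \left(- \frac{1}{3}\right) \left(-5\right) - 17880 = \frac{5}{3} - 17880 = - \frac{53635}{3}$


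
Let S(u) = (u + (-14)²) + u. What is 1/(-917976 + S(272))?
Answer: -1/917236 ≈ -1.0902e-6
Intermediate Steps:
S(u) = 196 + 2*u (S(u) = (u + 196) + u = (196 + u) + u = 196 + 2*u)
1/(-917976 + S(272)) = 1/(-917976 + (196 + 2*272)) = 1/(-917976 + (196 + 544)) = 1/(-917976 + 740) = 1/(-917236) = -1/917236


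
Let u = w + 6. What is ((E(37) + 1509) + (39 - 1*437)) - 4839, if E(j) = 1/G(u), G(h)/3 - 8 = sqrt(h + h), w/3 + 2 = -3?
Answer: (-33552*sqrt(2) + 89471*I)/(3*(-8*I + 3*sqrt(2))) ≈ -3728.0 - 0.017247*I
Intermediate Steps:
w = -15 (w = -6 + 3*(-3) = -6 - 9 = -15)
u = -9 (u = -15 + 6 = -9)
G(h) = 24 + 3*sqrt(2)*sqrt(h) (G(h) = 24 + 3*sqrt(h + h) = 24 + 3*sqrt(2*h) = 24 + 3*(sqrt(2)*sqrt(h)) = 24 + 3*sqrt(2)*sqrt(h))
E(j) = 1/(24 + 9*I*sqrt(2)) (E(j) = 1/(24 + 3*sqrt(2)*sqrt(-9)) = 1/(24 + 3*sqrt(2)*(3*I)) = 1/(24 + 9*I*sqrt(2)))
((E(37) + 1509) + (39 - 1*437)) - 4839 = (((4/123 - I*sqrt(2)/82) + 1509) + (39 - 1*437)) - 4839 = ((185611/123 - I*sqrt(2)/82) + (39 - 437)) - 4839 = ((185611/123 - I*sqrt(2)/82) - 398) - 4839 = (136657/123 - I*sqrt(2)/82) - 4839 = -458540/123 - I*sqrt(2)/82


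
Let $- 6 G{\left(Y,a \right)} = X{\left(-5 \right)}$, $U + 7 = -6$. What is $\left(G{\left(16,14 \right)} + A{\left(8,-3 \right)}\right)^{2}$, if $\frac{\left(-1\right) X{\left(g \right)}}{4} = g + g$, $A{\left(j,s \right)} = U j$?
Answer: $\frac{110224}{9} \approx 12247.0$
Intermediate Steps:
$U = -13$ ($U = -7 - 6 = -13$)
$A{\left(j,s \right)} = - 13 j$
$X{\left(g \right)} = - 8 g$ ($X{\left(g \right)} = - 4 \left(g + g\right) = - 4 \cdot 2 g = - 8 g$)
$G{\left(Y,a \right)} = - \frac{20}{3}$ ($G{\left(Y,a \right)} = - \frac{\left(-8\right) \left(-5\right)}{6} = \left(- \frac{1}{6}\right) 40 = - \frac{20}{3}$)
$\left(G{\left(16,14 \right)} + A{\left(8,-3 \right)}\right)^{2} = \left(- \frac{20}{3} - 104\right)^{2} = \left(- \frac{332}{3}\right)^{2} = \frac{110224}{9}$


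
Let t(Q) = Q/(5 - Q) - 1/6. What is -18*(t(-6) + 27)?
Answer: -5205/11 ≈ -473.18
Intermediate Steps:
t(Q) = -1/6 + Q/(5 - Q) (t(Q) = Q/(5 - Q) - 1*1/6 = Q/(5 - Q) - 1/6 = -1/6 + Q/(5 - Q))
-18*(t(-6) + 27) = -18*((5 - 7*(-6))/(6*(-5 - 6)) + 27) = -18*((1/6)*(5 + 42)/(-11) + 27) = -18*((1/6)*(-1/11)*47 + 27) = -18*(-47/66 + 27) = -18*1735/66 = -5205/11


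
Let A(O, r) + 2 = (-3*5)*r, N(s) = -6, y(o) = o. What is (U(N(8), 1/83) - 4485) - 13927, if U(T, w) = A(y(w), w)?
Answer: -1528377/83 ≈ -18414.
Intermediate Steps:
A(O, r) = -2 - 15*r (A(O, r) = -2 + (-3*5)*r = -2 - 15*r)
U(T, w) = -2 - 15*w
(U(N(8), 1/83) - 4485) - 13927 = ((-2 - 15/83) - 4485) - 13927 = (-181/83 - 4485) - 13927 = -372436/83 - 13927 = -1528377/83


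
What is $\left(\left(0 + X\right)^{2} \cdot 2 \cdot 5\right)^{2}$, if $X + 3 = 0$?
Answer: $8100$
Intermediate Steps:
$X = -3$ ($X = -3 + 0 = -3$)
$\left(\left(0 + X\right)^{2} \cdot 2 \cdot 5\right)^{2} = \left(\left(0 - 3\right)^{2} \cdot 2 \cdot 5\right)^{2} = \left(\left(-3\right)^{2} \cdot 2 \cdot 5\right)^{2} = \left(9 \cdot 2 \cdot 5\right)^{2} = \left(18 \cdot 5\right)^{2} = 90^{2} = 8100$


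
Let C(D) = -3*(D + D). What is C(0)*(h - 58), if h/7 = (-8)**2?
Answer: 0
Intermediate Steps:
h = 448 (h = 7*(-8)**2 = 7*64 = 448)
C(D) = -6*D
C(0)*(h - 58) = (-6*0)*(448 - 58) = 0*390 = 0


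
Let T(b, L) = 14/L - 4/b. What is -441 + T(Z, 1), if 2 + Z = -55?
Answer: -24335/57 ≈ -426.93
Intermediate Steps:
Z = -57 (Z = -2 - 55 = -57)
T(b, L) = -4/b + 14/L
-441 + T(Z, 1) = -441 + (-4/(-57) + 14/1) = -441 + (-4*(-1/57) + 14*1) = -441 + (4/57 + 14) = -441 + 802/57 = -24335/57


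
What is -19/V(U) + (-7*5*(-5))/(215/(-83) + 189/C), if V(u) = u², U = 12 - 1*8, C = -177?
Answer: -7025983/143312 ≈ -49.026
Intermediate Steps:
U = 4 (U = 12 - 8 = 4)
-19/V(U) + (-7*5*(-5))/(215/(-83) + 189/C) = -19/(4²) + (-7*5*(-5))/(215/(-83) + 189/(-177)) = -19/16 + (-35*(-5))/(215*(-1/83) + 189*(-1/177)) = -19*1/16 + 175/(-215/83 - 63/59) = -19/16 + 175/(-17914/4897) = -19/16 + 175*(-4897/17914) = -19/16 - 856975/17914 = -7025983/143312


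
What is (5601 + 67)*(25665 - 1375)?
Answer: 137675720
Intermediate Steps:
(5601 + 67)*(25665 - 1375) = 5668*24290 = 137675720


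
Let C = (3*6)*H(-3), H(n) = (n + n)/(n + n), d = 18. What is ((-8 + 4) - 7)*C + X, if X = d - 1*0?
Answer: -180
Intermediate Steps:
H(n) = 1 (H(n) = (2*n)/((2*n)) = (2*n)*(1/(2*n)) = 1)
C = 18 (C = (3*6)*1 = 18*1 = 18)
X = 18 (X = 18 - 1*0 = 18 + 0 = 18)
((-8 + 4) - 7)*C + X = ((-8 + 4) - 7)*18 + 18 = (-4 - 7)*18 + 18 = -11*18 + 18 = -198 + 18 = -180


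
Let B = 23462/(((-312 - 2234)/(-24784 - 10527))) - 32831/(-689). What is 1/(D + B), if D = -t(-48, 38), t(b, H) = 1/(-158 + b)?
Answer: 180681982/58802405434369 ≈ 3.0727e-6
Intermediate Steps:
D = 1/206 (D = -1/(-158 - 48) = -1/(-206) = -1*(-1/206) = 1/206 ≈ 0.0048544)
B = 285448565812/877097 (B = 23462/((-2546/(-35311))) - 32831*(-1/689) = 23462/((-2546*(-1/35311))) + 32831/689 = 23462/(2546/35311) + 32831/689 = 23462*(35311/2546) + 32831/689 = 414233341/1273 + 32831/689 = 285448565812/877097 ≈ 3.2545e+5)
1/(D + B) = 1/(1/206 + 285448565812/877097) = 1/(58802405434369/180681982) = 180681982/58802405434369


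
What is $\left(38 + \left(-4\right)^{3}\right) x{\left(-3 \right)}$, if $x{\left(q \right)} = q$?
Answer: $78$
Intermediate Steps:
$\left(38 + \left(-4\right)^{3}\right) x{\left(-3 \right)} = \left(38 + \left(-4\right)^{3}\right) \left(-3\right) = \left(38 - 64\right) \left(-3\right) = \left(-26\right) \left(-3\right) = 78$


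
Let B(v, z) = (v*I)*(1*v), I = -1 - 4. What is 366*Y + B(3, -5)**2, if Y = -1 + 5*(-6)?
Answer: -9321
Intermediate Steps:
I = -5
B(v, z) = -5*v**2 (B(v, z) = (v*(-5))*(1*v) = (-5*v)*v = -5*v**2)
Y = -31 (Y = -1 - 30 = -31)
366*Y + B(3, -5)**2 = 366*(-31) + (-5*3**2)**2 = -11346 + (-5*9)**2 = -11346 + (-45)**2 = -11346 + 2025 = -9321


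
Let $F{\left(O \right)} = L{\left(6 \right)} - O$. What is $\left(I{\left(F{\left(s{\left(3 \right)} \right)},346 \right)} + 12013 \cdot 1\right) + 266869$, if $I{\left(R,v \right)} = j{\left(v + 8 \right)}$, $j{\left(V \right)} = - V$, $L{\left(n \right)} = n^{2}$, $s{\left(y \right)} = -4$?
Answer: $278528$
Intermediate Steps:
$F{\left(O \right)} = 36 - O$ ($F{\left(O \right)} = 6^{2} - O = 36 - O$)
$I{\left(R,v \right)} = -8 - v$ ($I{\left(R,v \right)} = - (v + 8) = - (8 + v) = -8 - v$)
$\left(I{\left(F{\left(s{\left(3 \right)} \right)},346 \right)} + 12013 \cdot 1\right) + 266869 = \left(\left(-8 - 346\right) + 12013 \cdot 1\right) + 266869 = \left(\left(-8 - 346\right) + 12013\right) + 266869 = \left(-354 + 12013\right) + 266869 = 11659 + 266869 = 278528$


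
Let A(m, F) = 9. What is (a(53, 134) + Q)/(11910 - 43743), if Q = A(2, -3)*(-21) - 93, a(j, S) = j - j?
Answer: 94/10611 ≈ 0.0088587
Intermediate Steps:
a(j, S) = 0
Q = -282 (Q = 9*(-21) - 93 = -189 - 93 = -282)
(a(53, 134) + Q)/(11910 - 43743) = (0 - 282)/(11910 - 43743) = -282/(-31833) = -282*(-1/31833) = 94/10611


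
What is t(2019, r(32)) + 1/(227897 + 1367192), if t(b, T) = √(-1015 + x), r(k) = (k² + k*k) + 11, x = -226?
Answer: 1/1595089 + I*√1241 ≈ 6.2692e-7 + 35.228*I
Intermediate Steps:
r(k) = 11 + 2*k² (r(k) = (k² + k²) + 11 = 2*k² + 11 = 11 + 2*k²)
t(b, T) = I*√1241 (t(b, T) = √(-1015 - 226) = √(-1241) = I*√1241)
t(2019, r(32)) + 1/(227897 + 1367192) = I*√1241 + 1/(227897 + 1367192) = I*√1241 + 1/1595089 = 1/1595089 + I*√1241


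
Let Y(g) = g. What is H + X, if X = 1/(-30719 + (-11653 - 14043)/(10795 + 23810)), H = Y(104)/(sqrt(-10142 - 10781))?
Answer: -34605/1063056691 - 104*I*sqrt(427)/2989 ≈ -3.2552e-5 - 0.71899*I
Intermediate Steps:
H = -104*I*sqrt(427)/2989 (H = 104/(sqrt(-10142 - 10781)) = 104/(sqrt(-20923)) = 104/((7*I*sqrt(427))) = 104*(-I*sqrt(427)/2989) = -104*I*sqrt(427)/2989 ≈ -0.71899*I)
X = -34605/1063056691 (X = 1/(-30719 - 25696/34605) = 1/(-1063056691/34605) = -34605/1063056691 ≈ -3.2552e-5)
H + X = -104*I*sqrt(427)/2989 - 34605/1063056691 = -34605/1063056691 - 104*I*sqrt(427)/2989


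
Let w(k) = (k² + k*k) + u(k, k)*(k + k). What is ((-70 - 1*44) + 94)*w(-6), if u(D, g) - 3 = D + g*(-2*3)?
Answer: 6480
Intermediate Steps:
u(D, g) = 3 + D - 6*g (u(D, g) = 3 + (D + g*(-2*3)) = 3 + (D + g*(-6)) = 3 + (D - 6*g) = 3 + D - 6*g)
w(k) = 2*k² + 2*k*(3 - 5*k) (w(k) = (k² + k*k) + (3 + k - 6*k)*(k + k) = (k² + k²) + (3 - 5*k)*(2*k) = 2*k² + 2*k*(3 - 5*k))
((-70 - 1*44) + 94)*w(-6) = ((-70 - 1*44) + 94)*(2*(-6)*(3 - 4*(-6))) = ((-70 - 44) + 94)*(2*(-6)*(3 + 24)) = (-114 + 94)*(2*(-6)*27) = -20*(-324) = 6480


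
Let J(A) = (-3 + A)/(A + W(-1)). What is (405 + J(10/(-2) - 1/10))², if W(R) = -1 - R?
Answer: 47775744/289 ≈ 1.6531e+5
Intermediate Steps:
J(A) = (-3 + A)/A (J(A) = (-3 + A)/(A + (-1 - 1*(-1))) = (-3 + A)/(A + (-1 + 1)) = (-3 + A)/(A + 0) = (-3 + A)/A)
(405 + J(10/(-2) - 1/10))² = (405 + (-3 + (10/(-2) - 1/10))/(10/(-2) - 1/10))² = (405 + (-3 + (10*(-½) - 1*⅒))/(10*(-½) - 1*⅒))² = (405 + (-3 + (-5 - ⅒))/(-5 - ⅒))² = (405 + (-3 - 51/10)/(-51/10))² = (405 - 10/51*(-81/10))² = (405 + 27/17)² = (6912/17)² = 47775744/289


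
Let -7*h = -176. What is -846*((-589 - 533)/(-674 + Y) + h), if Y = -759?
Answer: -220012452/10031 ≈ -21933.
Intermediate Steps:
h = 176/7 (h = -⅐*(-176) = 176/7 ≈ 25.143)
-846*((-589 - 533)/(-674 + Y) + h) = -846*((-589 - 533)/(-674 - 759) + 176/7) = -846*(-1122/(-1433) + 176/7) = -846*(-1122*(-1/1433) + 176/7) = -846*(1122/1433 + 176/7) = -846*260062/10031 = -220012452/10031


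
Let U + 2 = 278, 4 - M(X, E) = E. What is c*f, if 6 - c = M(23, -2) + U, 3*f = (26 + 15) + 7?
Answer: -4416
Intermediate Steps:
M(X, E) = 4 - E
U = 276 (U = -2 + 278 = 276)
f = 16 (f = ((26 + 15) + 7)/3 = (41 + 7)/3 = (⅓)*48 = 16)
c = -276 (c = 6 - ((4 - 1*(-2)) + 276) = 6 - ((4 + 2) + 276) = 6 - (6 + 276) = 6 - 1*282 = 6 - 282 = -276)
c*f = -276*16 = -4416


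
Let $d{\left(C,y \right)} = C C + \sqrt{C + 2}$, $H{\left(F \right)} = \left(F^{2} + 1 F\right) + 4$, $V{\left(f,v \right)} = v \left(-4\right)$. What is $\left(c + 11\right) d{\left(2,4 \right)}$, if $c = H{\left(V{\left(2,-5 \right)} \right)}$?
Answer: $2610$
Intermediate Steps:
$V{\left(f,v \right)} = - 4 v$
$H{\left(F \right)} = 4 + F + F^{2}$ ($H{\left(F \right)} = \left(F^{2} + F\right) + 4 = \left(F + F^{2}\right) + 4 = 4 + F + F^{2}$)
$c = 424$ ($c = 4 - -20 + \left(\left(-4\right) \left(-5\right)\right)^{2} = 4 + 20 + 20^{2} = 4 + 20 + 400 = 424$)
$d{\left(C,y \right)} = C^{2} + \sqrt{2 + C}$
$\left(c + 11\right) d{\left(2,4 \right)} = \left(424 + 11\right) \left(2^{2} + \sqrt{2 + 2}\right) = 435 \left(4 + \sqrt{4}\right) = 435 \left(4 + 2\right) = 435 \cdot 6 = 2610$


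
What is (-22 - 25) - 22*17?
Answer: -421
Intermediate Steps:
(-22 - 25) - 22*17 = -47 - 374 = -421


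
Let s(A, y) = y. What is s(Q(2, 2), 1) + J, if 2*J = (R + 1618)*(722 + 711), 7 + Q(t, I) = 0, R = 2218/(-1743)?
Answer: 2019067217/1743 ≈ 1.1584e+6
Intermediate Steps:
R = -2218/1743 (R = 2218*(-1/1743) = -2218/1743 ≈ -1.2725)
Q(t, I) = -7 (Q(t, I) = -7 + 0 = -7)
J = 2019065474/1743 (J = ((-2218/1743 + 1618)*(722 + 711))/2 = ((2817956/1743)*1433)/2 = (½)*(4038130948/1743) = 2019065474/1743 ≈ 1.1584e+6)
s(Q(2, 2), 1) + J = 1 + 2019065474/1743 = 2019067217/1743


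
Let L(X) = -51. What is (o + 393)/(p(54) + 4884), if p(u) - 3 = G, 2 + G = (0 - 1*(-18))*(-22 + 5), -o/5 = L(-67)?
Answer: 648/4579 ≈ 0.14152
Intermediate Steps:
o = 255 (o = -5*(-51) = 255)
G = -308 (G = -2 + (0 - 1*(-18))*(-22 + 5) = -2 + (0 + 18)*(-17) = -2 + 18*(-17) = -2 - 306 = -308)
p(u) = -305 (p(u) = 3 - 308 = -305)
(o + 393)/(p(54) + 4884) = (255 + 393)/(-305 + 4884) = 648/4579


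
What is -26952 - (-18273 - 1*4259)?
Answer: -4420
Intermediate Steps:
-26952 - (-18273 - 1*4259) = -26952 - (-18273 - 4259) = -26952 - 1*(-22532) = -26952 + 22532 = -4420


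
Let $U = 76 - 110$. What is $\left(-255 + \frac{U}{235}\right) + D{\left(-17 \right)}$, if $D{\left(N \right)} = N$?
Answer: $- \frac{63954}{235} \approx -272.14$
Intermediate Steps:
$U = -34$ ($U = 76 - 110 = -34$)
$\left(-255 + \frac{U}{235}\right) + D{\left(-17 \right)} = \left(-255 - \frac{34}{235}\right) - 17 = - \frac{59959}{235} - 17 = - \frac{63954}{235}$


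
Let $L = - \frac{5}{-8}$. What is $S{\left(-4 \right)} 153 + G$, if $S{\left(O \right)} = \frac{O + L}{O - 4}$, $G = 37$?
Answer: $\frac{6499}{64} \approx 101.55$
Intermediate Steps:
$L = \frac{5}{8}$ ($L = \left(-5\right) \left(- \frac{1}{8}\right) = \frac{5}{8} \approx 0.625$)
$S{\left(O \right)} = \frac{\frac{5}{8} + O}{-4 + O}$ ($S{\left(O \right)} = \frac{O + \frac{5}{8}}{O - 4} = \frac{\frac{5}{8} + O}{-4 + O}$)
$S{\left(-4 \right)} 153 + G = \frac{\frac{5}{8} - 4}{-4 - 4} \cdot 153 + 37 = \frac{1}{-8} \left(- \frac{27}{8}\right) 153 + 37 = \left(- \frac{1}{8}\right) \left(- \frac{27}{8}\right) 153 + 37 = \frac{27}{64} \cdot 153 + 37 = \frac{4131}{64} + 37 = \frac{6499}{64}$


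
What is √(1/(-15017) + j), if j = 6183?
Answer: √1394330101870/15017 ≈ 78.632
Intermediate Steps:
√(1/(-15017) + j) = √(1/(-15017) + 6183) = √(-1/15017 + 6183) = √(92850110/15017) = √1394330101870/15017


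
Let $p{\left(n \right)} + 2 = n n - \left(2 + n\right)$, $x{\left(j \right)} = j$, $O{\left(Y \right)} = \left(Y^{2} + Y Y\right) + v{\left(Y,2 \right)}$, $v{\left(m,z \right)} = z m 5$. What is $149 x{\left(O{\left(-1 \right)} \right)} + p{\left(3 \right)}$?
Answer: $-1190$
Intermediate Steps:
$v{\left(m,z \right)} = 5 m z$ ($v{\left(m,z \right)} = m z 5 = 5 m z$)
$O{\left(Y \right)} = 2 Y^{2} + 10 Y$ ($O{\left(Y \right)} = \left(Y^{2} + Y Y\right) + 5 Y 2 = \left(Y^{2} + Y^{2}\right) + 10 Y = 2 Y^{2} + 10 Y$)
$p{\left(n \right)} = -4 + n^{2} - n$ ($p{\left(n \right)} = -2 - \left(2 + n - n n\right) = -2 - \left(2 + n - n^{2}\right) = -4 + n^{2} - n$)
$149 x{\left(O{\left(-1 \right)} \right)} + p{\left(3 \right)} = 149 \cdot 2 \left(-1\right) \left(5 - 1\right) - \left(7 - 9\right) = 149 \cdot 2 \left(-1\right) 4 - -2 = 149 \left(-8\right) + 2 = -1192 + 2 = -1190$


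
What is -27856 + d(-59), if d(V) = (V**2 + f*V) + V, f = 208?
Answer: -36706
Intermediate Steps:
d(V) = V**2 + 209*V (d(V) = (V**2 + 208*V) + V = V**2 + 209*V)
-27856 + d(-59) = -27856 - 59*(209 - 59) = -27856 - 59*150 = -27856 - 8850 = -36706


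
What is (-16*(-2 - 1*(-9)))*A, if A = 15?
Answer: -1680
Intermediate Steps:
(-16*(-2 - 1*(-9)))*A = -16*(-2 - 1*(-9))*15 = -16*(-2 + 9)*15 = -16*7*15 = -112*15 = -1680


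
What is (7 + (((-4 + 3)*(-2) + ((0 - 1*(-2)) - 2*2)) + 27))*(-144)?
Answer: -4896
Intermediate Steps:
(7 + (((-4 + 3)*(-2) + ((0 - 1*(-2)) - 2*2)) + 27))*(-144) = (7 + ((-1*(-2) + ((0 + 2) - 4)) + 27))*(-144) = (7 + ((2 + (2 - 4)) + 27))*(-144) = (7 + ((2 - 2) + 27))*(-144) = (7 + (0 + 27))*(-144) = (7 + 27)*(-144) = 34*(-144) = -4896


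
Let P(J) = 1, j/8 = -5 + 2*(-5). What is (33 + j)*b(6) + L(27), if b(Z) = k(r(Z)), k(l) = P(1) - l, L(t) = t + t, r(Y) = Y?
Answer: 489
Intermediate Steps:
j = -120 (j = 8*(-5 + 2*(-5)) = 8*(-5 - 10) = 8*(-15) = -120)
L(t) = 2*t
k(l) = 1 - l
b(Z) = 1 - Z
(33 + j)*b(6) + L(27) = (33 - 120)*(1 - 1*6) + 2*27 = -87*(1 - 6) + 54 = -87*(-5) + 54 = 435 + 54 = 489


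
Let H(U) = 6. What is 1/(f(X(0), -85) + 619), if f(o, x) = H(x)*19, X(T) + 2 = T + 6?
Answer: 1/733 ≈ 0.0013643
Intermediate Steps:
X(T) = 4 + T (X(T) = -2 + (T + 6) = -2 + (6 + T) = 4 + T)
f(o, x) = 114 (f(o, x) = 6*19 = 114)
1/(f(X(0), -85) + 619) = 1/(114 + 619) = 1/733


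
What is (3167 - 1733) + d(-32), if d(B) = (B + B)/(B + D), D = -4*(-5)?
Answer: 4318/3 ≈ 1439.3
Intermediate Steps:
D = 20
d(B) = 2*B/(20 + B) (d(B) = (B + B)/(B + 20) = (2*B)/(20 + B) = 2*B/(20 + B))
(3167 - 1733) + d(-32) = (3167 - 1733) + 2*(-32)/(20 - 32) = 1434 + 2*(-32)/(-12) = 1434 + 2*(-32)*(-1/12) = 1434 + 16/3 = 4318/3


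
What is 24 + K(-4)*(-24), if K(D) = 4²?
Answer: -360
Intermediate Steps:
K(D) = 16
24 + K(-4)*(-24) = 24 + 16*(-24) = 24 - 384 = -360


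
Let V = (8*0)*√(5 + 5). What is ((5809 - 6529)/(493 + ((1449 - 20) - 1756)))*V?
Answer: 0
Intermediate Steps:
V = 0 (V = 0*√10 = 0)
((5809 - 6529)/(493 + ((1449 - 20) - 1756)))*V = ((5809 - 6529)/(493 + ((1449 - 20) - 1756)))*0 = -720/(493 + (1429 - 1756))*0 = -720/(493 - 327)*0 = -720/166*0 = -720*1/166*0 = -360/83*0 = 0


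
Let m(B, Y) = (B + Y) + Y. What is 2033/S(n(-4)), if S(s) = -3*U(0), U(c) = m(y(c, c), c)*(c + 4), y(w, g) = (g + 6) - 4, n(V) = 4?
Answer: -2033/24 ≈ -84.708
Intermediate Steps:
y(w, g) = 2 + g (y(w, g) = (6 + g) - 4 = 2 + g)
m(B, Y) = B + 2*Y
U(c) = (2 + 3*c)*(4 + c) (U(c) = ((2 + c) + 2*c)*(c + 4) = (2 + 3*c)*(4 + c))
S(s) = -24 (S(s) = -3*(2 + 3*0)*(4 + 0) = -3*(2 + 0)*4 = -6*4 = -3*8 = -24)
2033/S(n(-4)) = 2033/(-24) = 2033*(-1/24) = -2033/24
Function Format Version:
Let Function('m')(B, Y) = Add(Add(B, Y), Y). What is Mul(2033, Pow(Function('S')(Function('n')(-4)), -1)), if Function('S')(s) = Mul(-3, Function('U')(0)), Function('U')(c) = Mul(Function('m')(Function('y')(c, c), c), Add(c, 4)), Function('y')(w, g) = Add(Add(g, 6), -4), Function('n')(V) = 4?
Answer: Rational(-2033, 24) ≈ -84.708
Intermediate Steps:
Function('y')(w, g) = Add(2, g) (Function('y')(w, g) = Add(Add(6, g), -4) = Add(2, g))
Function('m')(B, Y) = Add(B, Mul(2, Y))
Function('U')(c) = Mul(Add(2, Mul(3, c)), Add(4, c)) (Function('U')(c) = Mul(Add(Add(2, c), Mul(2, c)), Add(c, 4)) = Mul(Add(2, Mul(3, c)), Add(4, c)))
Function('S')(s) = -24 (Function('S')(s) = Mul(-3, Mul(Add(2, Mul(3, 0)), Add(4, 0))) = Mul(-3, Mul(Add(2, 0), 4)) = Mul(-3, Mul(2, 4)) = Mul(-3, 8) = -24)
Mul(2033, Pow(Function('S')(Function('n')(-4)), -1)) = Mul(2033, Pow(-24, -1)) = Mul(2033, Rational(-1, 24)) = Rational(-2033, 24)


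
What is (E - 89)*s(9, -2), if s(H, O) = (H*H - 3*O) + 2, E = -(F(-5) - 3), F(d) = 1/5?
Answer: -38359/5 ≈ -7671.8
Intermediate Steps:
F(d) = 1/5 (F(d) = 1*(1/5) = 1/5)
E = 14/5 (E = -(1/5 - 3) = -1*(-14/5) = 14/5 ≈ 2.8000)
s(H, O) = 2 + H**2 - 3*O (s(H, O) = (H**2 - 3*O) + 2 = 2 + H**2 - 3*O)
(E - 89)*s(9, -2) = (14/5 - 89)*(2 + 9**2 - 3*(-2)) = -431*(2 + 81 + 6)/5 = -431/5*89 = -38359/5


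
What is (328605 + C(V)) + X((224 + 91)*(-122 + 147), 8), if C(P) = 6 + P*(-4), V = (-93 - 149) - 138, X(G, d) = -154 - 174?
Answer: 329803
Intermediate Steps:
X(G, d) = -328
V = -380 (V = -242 - 138 = -380)
C(P) = 6 - 4*P
(328605 + C(V)) + X((224 + 91)*(-122 + 147), 8) = (328605 + (6 - 4*(-380))) - 328 = (328605 + (6 + 1520)) - 328 = (328605 + 1526) - 328 = 330131 - 328 = 329803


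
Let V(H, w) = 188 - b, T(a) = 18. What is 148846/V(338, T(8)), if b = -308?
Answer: 74423/248 ≈ 300.09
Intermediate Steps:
V(H, w) = 496 (V(H, w) = 188 - 1*(-308) = 188 + 308 = 496)
148846/V(338, T(8)) = 148846/496 = 148846*(1/496) = 74423/248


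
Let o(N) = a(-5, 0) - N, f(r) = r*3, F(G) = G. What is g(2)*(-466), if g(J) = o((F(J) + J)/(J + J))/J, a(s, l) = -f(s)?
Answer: -3262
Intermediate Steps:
f(r) = 3*r
a(s, l) = -3*s
o(N) = 15 - N (o(N) = -3*(-5) - N = 15 - N)
g(J) = 14/J (g(J) = (15 - (J + J)/(J + J))/J = (15 - 2*J/(2*J))/J = (15 - 2*J*1/(2*J))/J = (15 - 1*1)/J = (15 - 1)/J = 14/J)
g(2)*(-466) = (14/2)*(-466) = (14*(1/2))*(-466) = 7*(-466) = -3262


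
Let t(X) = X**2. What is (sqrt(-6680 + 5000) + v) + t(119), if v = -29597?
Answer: -15436 + 4*I*sqrt(105) ≈ -15436.0 + 40.988*I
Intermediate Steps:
(sqrt(-6680 + 5000) + v) + t(119) = (sqrt(-6680 + 5000) - 29597) + 119**2 = (sqrt(-1680) - 29597) + 14161 = (4*I*sqrt(105) - 29597) + 14161 = (-29597 + 4*I*sqrt(105)) + 14161 = -15436 + 4*I*sqrt(105)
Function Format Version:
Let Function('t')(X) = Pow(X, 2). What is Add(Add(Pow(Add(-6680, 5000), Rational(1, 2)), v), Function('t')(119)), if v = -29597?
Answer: Add(-15436, Mul(4, I, Pow(105, Rational(1, 2)))) ≈ Add(-15436., Mul(40.988, I))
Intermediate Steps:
Add(Add(Pow(Add(-6680, 5000), Rational(1, 2)), v), Function('t')(119)) = Add(Add(Pow(Add(-6680, 5000), Rational(1, 2)), -29597), Pow(119, 2)) = Add(Add(Pow(-1680, Rational(1, 2)), -29597), 14161) = Add(Add(Mul(4, I, Pow(105, Rational(1, 2))), -29597), 14161) = Add(Add(-29597, Mul(4, I, Pow(105, Rational(1, 2)))), 14161) = Add(-15436, Mul(4, I, Pow(105, Rational(1, 2))))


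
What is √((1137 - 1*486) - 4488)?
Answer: I*√3837 ≈ 61.944*I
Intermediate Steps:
√((1137 - 1*486) - 4488) = √((1137 - 486) - 4488) = √(651 - 4488) = √(-3837) = I*√3837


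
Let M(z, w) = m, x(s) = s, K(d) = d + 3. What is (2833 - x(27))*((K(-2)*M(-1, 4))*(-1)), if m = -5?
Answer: 14030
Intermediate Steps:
K(d) = 3 + d
M(z, w) = -5
(2833 - x(27))*((K(-2)*M(-1, 4))*(-1)) = (2833 - 1*27)*(((3 - 2)*(-5))*(-1)) = (2833 - 27)*((1*(-5))*(-1)) = 2806*(-5*(-1)) = 2806*5 = 14030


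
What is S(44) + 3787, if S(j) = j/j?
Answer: 3788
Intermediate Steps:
S(j) = 1
S(44) + 3787 = 1 + 3787 = 3788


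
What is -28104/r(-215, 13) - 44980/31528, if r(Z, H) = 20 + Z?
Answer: 73107651/512330 ≈ 142.70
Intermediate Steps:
-28104/r(-215, 13) - 44980/31528 = -28104/(20 - 215) - 44980/31528 = -28104/(-195) - 44980*1/31528 = -28104*(-1/195) - 11245/7882 = 9368/65 - 11245/7882 = 73107651/512330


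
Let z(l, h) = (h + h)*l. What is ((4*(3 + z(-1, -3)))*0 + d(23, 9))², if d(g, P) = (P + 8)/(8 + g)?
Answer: 289/961 ≈ 0.30073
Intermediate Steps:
d(g, P) = (8 + P)/(8 + g)
z(l, h) = 2*h*l (z(l, h) = (2*h)*l = 2*h*l)
((4*(3 + z(-1, -3)))*0 + d(23, 9))² = ((4*(3 + 2*(-3)*(-1)))*0 + (8 + 9)/(8 + 23))² = ((4*(3 + 6))*0 + 17/31)² = ((4*9)*0 + (1/31)*17)² = (36*0 + 17/31)² = (0 + 17/31)² = (17/31)² = 289/961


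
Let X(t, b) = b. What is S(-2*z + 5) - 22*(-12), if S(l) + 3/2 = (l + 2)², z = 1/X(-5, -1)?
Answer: 687/2 ≈ 343.50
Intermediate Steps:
z = -1 (z = 1/(-1) = -1)
S(l) = -3/2 + (2 + l)² (S(l) = -3/2 + (l + 2)² = -3/2 + (2 + l)²)
S(-2*z + 5) - 22*(-12) = (-3/2 + (2 + (-2*(-1) + 5))²) - 22*(-12) = (-3/2 + (2 + (2 + 5))²) + 264 = (-3/2 + (2 + 7)²) + 264 = (-3/2 + 9²) + 264 = (-3/2 + 81) + 264 = 159/2 + 264 = 687/2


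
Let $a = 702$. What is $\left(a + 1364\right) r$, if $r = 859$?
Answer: $1774694$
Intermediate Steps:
$\left(a + 1364\right) r = \left(702 + 1364\right) 859 = 2066 \cdot 859 = 1774694$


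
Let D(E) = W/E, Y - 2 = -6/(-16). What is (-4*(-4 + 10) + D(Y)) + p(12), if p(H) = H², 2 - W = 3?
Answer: 2272/19 ≈ 119.58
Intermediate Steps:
W = -1 (W = 2 - 1*3 = 2 - 3 = -1)
Y = 19/8 (Y = 2 - 6/(-16) = 2 - 6*(-1/16) = 2 + 3/8 = 19/8 ≈ 2.3750)
D(E) = -1/E
(-4*(-4 + 10) + D(Y)) + p(12) = (-4*(-4 + 10) - 1/19/8) + 12² = (-4*6 - 1*8/19) + 144 = (-24 - 8/19) + 144 = -464/19 + 144 = 2272/19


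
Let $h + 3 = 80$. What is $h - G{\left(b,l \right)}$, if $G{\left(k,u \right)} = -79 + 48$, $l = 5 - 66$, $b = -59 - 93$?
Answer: $108$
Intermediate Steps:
$h = 77$ ($h = -3 + 80 = 77$)
$b = -152$
$l = -61$
$G{\left(k,u \right)} = -31$
$h - G{\left(b,l \right)} = 77 - -31 = 77 + 31 = 108$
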